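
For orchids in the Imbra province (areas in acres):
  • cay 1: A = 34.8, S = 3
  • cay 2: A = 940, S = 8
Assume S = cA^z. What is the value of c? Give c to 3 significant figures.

z = ln(S₂/S₁) / ln(A₂/A₁) = ln(8/3) / ln(940/34.8) = 0.9808 / 3.2963 = 0.2976
c = S₁ / A₁^z = 3 / 34.8^0.2976 = 3 / 2.875 = 1.043

1.04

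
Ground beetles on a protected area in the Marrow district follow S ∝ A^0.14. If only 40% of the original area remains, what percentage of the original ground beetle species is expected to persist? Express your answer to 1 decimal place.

88.0%

S_new/S_old = (A_new/A_old)^z = 0.4^0.14
= exp(0.14 × ln 0.4) = exp(0.14 × -0.9163) = exp(-0.1283) ≈ 0.8796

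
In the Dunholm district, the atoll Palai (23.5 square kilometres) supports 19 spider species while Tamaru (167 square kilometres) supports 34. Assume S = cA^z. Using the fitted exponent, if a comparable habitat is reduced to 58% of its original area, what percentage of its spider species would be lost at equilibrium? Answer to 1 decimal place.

z = ln(34/19) / ln(167/23.5) = 0.5819 / 1.9610 = 0.2967
S_new/S_old = (A_new/A_old)^z = 0.58^0.2967 = exp(0.2967 × -0.5447) = 0.8507
Fraction lost = 1 − 0.8507 = 0.1493

14.9%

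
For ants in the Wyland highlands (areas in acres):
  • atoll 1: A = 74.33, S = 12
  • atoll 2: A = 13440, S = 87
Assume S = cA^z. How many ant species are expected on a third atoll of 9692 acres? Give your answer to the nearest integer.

77

z = ln(87/12) / ln(13440/74.33) = 1.9810 / 5.1975 = 0.3811
c = 12 / 74.33^0.3811 = 12 / 5.166 = 2.323
S₃ = 2.323 × 9692^0.3811 = 2.323 × 33.07 ≈ 76.81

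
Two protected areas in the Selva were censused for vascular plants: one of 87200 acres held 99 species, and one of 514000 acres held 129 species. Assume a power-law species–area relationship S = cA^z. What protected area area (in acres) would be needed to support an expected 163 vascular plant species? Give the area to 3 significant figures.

z = ln(129/99) / ln(514000/87200) = 0.2647 / 1.7740 = 0.1492
c = 99 / 87200^0.1492 = 99 / 5.459 = 18.13
A = (163/18.13)^(1/0.1492) ⇒ ln A = ln(8.989)/0.1492 = 14.7179
A = e^14.7179 ≈ 2465422 acres

2470000 acres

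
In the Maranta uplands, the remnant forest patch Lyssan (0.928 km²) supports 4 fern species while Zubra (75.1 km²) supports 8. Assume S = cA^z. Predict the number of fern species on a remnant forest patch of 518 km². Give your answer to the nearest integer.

11

z = ln(8/4) / ln(75.1/0.928) = 0.6931 / 4.3935 = 0.1578
c = 4 / 0.928^0.1578 = 4 / 0.9883 = 4.047
S₃ = 4.047 × 518^0.1578 = 4.047 × 2.681 ≈ 10.85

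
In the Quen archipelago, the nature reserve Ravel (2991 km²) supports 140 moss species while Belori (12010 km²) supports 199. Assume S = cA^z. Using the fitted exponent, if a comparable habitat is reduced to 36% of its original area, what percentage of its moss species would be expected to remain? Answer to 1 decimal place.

z = ln(199/140) / ln(12010/2991) = 0.3517 / 1.3901 = 0.2530
S_new/S_old = (A_new/A_old)^z = 0.36^0.2530 = exp(0.2530 × -1.0217) = 0.7722

77.2%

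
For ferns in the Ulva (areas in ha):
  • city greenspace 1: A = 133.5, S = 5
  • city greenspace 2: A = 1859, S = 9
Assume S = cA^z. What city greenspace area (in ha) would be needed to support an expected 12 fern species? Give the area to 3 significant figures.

z = ln(9/5) / ln(1859/133.5) = 0.5878 / 2.6337 = 0.2232
c = 5 / 133.5^0.2232 = 5 / 2.981 = 1.677
A = (12/1.677)^(1/0.2232) ⇒ ln A = ln(7.154)/0.2232 = 8.8168
A = e^8.8168 ≈ 6747 ha

6750 ha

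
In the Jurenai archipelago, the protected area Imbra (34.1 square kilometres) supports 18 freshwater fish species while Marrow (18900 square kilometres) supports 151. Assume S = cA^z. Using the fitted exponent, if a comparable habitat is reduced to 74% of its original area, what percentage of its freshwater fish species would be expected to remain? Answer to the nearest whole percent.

z = ln(151/18) / ln(18900/34.1) = 2.1269 / 6.3176 = 0.3367
S_new/S_old = (A_new/A_old)^z = 0.74^0.3367 = exp(0.3367 × -0.3011) = 0.9036

90%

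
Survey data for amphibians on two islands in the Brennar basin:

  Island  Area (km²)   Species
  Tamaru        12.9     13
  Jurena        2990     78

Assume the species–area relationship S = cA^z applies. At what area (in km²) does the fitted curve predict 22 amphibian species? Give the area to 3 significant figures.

63.8 km²

z = ln(78/13) / ln(2990/12.9) = 1.7918 / 5.4458 = 0.3290
c = 13 / 12.9^0.3290 = 13 / 2.32 = 5.605
A = (22/5.605)^(1/0.3290) ⇒ ln A = ln(3.925)/0.3290 = 4.1562
A = e^4.1562 ≈ 63.83 km²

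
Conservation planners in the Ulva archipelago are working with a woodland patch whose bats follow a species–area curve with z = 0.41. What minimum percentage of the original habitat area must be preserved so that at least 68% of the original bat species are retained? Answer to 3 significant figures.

Need (A_new/A_old)^0.41 = 0.68, so A_new/A_old = 0.68^(1/0.41) = 0.68^2.439
ln(A_new/A_old) = ln 0.68 / 0.41 = -0.3857 / 0.41 = -0.9406
A_new/A_old = e^-0.9406 ≈ 0.3904

39.0%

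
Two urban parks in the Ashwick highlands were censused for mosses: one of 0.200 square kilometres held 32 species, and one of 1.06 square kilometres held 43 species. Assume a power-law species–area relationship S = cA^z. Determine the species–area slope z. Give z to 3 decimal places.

Taking logs: ln S = ln c + z ln A, so z = (ln S₂ − ln S₁)/(ln A₂ − ln A₁).
z = ln(43/32) / ln(1.06/0.2) = ln(1.344) / ln(5.3) = 0.2955 / 1.6677 = 0.1772

0.177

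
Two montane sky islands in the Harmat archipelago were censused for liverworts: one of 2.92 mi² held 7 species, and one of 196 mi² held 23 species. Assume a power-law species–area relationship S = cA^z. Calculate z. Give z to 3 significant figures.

Taking logs: ln S = ln c + z ln A, so z = (ln S₂ − ln S₁)/(ln A₂ − ln A₁).
z = ln(23/7) / ln(196/2.92) = ln(3.286) / ln(67.12) = 1.1896 / 4.2065 = 0.2828

0.283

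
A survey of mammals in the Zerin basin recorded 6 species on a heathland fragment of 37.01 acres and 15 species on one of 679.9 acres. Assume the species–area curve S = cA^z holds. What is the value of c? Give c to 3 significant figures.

1.93

z = ln(S₂/S₁) / ln(A₂/A₁) = ln(15/6) / ln(679.9/37.01) = 0.9163 / 2.9108 = 0.3148
c = S₁ / A₁^z = 6 / 37.01^0.3148 = 6 / 3.117 = 1.925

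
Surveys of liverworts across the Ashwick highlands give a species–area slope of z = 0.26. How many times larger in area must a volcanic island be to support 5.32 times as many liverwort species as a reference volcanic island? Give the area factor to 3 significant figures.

(A₂/A₁)^0.26 = 5.32, so A₂/A₁ = 5.32^(1/0.26) = 5.32^3.846
ln(A₂/A₁) = ln 5.32 / 0.26 = 1.6715 / 0.26 = 6.4287
A₂/A₁ = e^6.4287 ≈ 619.4

619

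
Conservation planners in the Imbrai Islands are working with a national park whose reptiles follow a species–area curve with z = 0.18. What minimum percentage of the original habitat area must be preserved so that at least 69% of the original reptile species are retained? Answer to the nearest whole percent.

13%

Need (A_new/A_old)^0.18 = 0.69, so A_new/A_old = 0.69^(1/0.18) = 0.69^5.556
ln(A_new/A_old) = ln 0.69 / 0.18 = -0.3711 / 0.18 = -2.0615
A_new/A_old = e^-2.0615 ≈ 0.1273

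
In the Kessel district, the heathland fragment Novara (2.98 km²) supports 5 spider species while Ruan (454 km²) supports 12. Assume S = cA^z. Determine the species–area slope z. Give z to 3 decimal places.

0.174

Taking logs: ln S = ln c + z ln A, so z = (ln S₂ − ln S₁)/(ln A₂ − ln A₁).
z = ln(12/5) / ln(454/2.98) = ln(2.4) / ln(152.3) = 0.8755 / 5.0262 = 0.1742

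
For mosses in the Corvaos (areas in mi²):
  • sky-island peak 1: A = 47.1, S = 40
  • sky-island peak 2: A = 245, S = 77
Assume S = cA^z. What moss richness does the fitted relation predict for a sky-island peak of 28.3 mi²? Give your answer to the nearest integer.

z = ln(77/40) / ln(245/47.1) = 0.6549 / 1.6490 = 0.3972
c = 40 / 47.1^0.3972 = 40 / 4.618 = 8.661
S₃ = 8.661 × 28.3^0.3972 = 8.661 × 3.772 ≈ 32.67

33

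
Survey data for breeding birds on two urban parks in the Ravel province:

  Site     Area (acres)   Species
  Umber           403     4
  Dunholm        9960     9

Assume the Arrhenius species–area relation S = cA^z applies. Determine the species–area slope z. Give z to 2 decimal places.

0.25

Taking logs: ln S = ln c + z ln A, so z = (ln S₂ − ln S₁)/(ln A₂ − ln A₁).
z = ln(9/4) / ln(9960/403) = ln(2.25) / ln(24.71) = 0.8109 / 3.2074 = 0.2528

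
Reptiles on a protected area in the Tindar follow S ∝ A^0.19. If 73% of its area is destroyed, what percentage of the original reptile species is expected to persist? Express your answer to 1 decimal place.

78.0%

S_new/S_old = (A_new/A_old)^z = 0.27^0.19
= exp(0.19 × ln 0.27) = exp(0.19 × -1.3093) = exp(-0.2488) ≈ 0.7798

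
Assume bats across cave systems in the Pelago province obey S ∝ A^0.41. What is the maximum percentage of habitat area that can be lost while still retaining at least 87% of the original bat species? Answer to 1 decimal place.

28.8%

Need (A_new/A_old)^0.41 = 0.87, so A_new/A_old = 0.87^(1/0.41) = 0.87^2.439
ln(A_new/A_old) = ln 0.87 / 0.41 = -0.1393 / 0.41 = -0.3397
A_new/A_old = e^-0.3397 ≈ 0.712
Fraction that can be lost = 1 − 0.712 = 0.288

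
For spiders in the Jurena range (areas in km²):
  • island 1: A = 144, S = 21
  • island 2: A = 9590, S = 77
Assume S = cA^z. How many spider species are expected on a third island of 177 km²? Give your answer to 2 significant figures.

22

z = ln(77/21) / ln(9590/144) = 1.2993 / 4.1987 = 0.3095
c = 21 / 144^0.3095 = 21 / 4.655 = 4.511
S₃ = 4.511 × 177^0.3095 = 4.511 × 4.962 ≈ 22.38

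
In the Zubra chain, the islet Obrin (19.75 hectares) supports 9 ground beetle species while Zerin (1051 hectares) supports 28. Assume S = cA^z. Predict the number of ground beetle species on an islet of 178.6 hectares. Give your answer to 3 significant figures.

16.9

z = ln(28/9) / ln(1051/19.75) = 1.1350 / 3.9743 = 0.2856
c = 9 / 19.75^0.2856 = 9 / 2.344 = 3.839
S₃ = 3.839 × 178.6^0.2856 = 3.839 × 4.396 ≈ 16.88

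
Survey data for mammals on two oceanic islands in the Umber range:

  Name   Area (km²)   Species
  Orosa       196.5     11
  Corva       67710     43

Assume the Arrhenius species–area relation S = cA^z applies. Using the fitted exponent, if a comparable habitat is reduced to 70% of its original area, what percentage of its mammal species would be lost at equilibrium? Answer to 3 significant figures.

7.99%

z = ln(43/11) / ln(67710/196.5) = 1.3633 / 5.8423 = 0.2333
S_new/S_old = (A_new/A_old)^z = 0.7^0.2333 = exp(0.2333 × -0.3567) = 0.9201
Fraction lost = 1 − 0.9201 = 0.07986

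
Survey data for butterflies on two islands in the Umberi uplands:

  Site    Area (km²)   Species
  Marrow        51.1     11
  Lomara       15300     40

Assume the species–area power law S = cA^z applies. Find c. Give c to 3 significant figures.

4.51

z = ln(S₂/S₁) / ln(A₂/A₁) = ln(40/11) / ln(15300/51.1) = 1.2910 / 5.7018 = 0.2264
c = S₁ / A₁^z = 11 / 51.1^0.2264 = 11 / 2.437 = 4.514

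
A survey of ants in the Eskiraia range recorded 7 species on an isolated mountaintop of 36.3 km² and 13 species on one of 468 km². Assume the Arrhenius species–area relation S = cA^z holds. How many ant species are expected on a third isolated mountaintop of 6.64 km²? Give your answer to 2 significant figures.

z = ln(13/7) / ln(468/36.3) = 0.6190 / 2.5567 = 0.2421
c = 7 / 36.3^0.2421 = 7 / 2.386 = 2.934
S₃ = 2.934 × 6.64^0.2421 = 2.934 × 1.582 ≈ 4.639

4.6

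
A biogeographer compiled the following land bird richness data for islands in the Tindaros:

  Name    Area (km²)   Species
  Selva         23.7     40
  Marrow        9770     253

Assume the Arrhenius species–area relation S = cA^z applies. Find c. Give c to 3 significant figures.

15.2

z = ln(S₂/S₁) / ln(A₂/A₁) = ln(253/40) / ln(9770/23.7) = 1.8445 / 6.0216 = 0.3063
c = S₁ / A₁^z = 40 / 23.7^0.3063 = 40 / 2.637 = 15.17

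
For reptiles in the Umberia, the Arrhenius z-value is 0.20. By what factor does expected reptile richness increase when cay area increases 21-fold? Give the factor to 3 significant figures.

S₂/S₁ = (A₂/A₁)^z = 21^0.2
ln(S₂/S₁) = 0.2 × ln 21 = 0.2 × 3.0445 = 0.6089
S₂/S₁ = e^0.6089 ≈ 1.838

1.84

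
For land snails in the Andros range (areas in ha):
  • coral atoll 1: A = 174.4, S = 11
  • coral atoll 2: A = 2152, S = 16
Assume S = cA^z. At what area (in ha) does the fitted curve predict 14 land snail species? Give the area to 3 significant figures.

879 ha

z = ln(16/11) / ln(2152/174.4) = 0.3747 / 2.5128 = 0.1491
c = 11 / 174.4^0.1491 = 11 / 2.159 = 5.095
A = (14/5.095)^(1/0.1491) ⇒ ln A = ln(2.748)/0.1491 = 6.7787
A = e^6.7787 ≈ 878.9 ha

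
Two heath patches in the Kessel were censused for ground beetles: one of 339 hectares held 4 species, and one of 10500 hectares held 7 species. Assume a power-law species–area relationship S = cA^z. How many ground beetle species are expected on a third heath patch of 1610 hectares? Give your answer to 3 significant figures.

z = ln(7/4) / ln(10500/339) = 0.5596 / 3.4331 = 0.1630
c = 4 / 339^0.1630 = 4 / 2.585 = 1.547
S₃ = 1.547 × 1610^0.1630 = 1.547 × 3.332 ≈ 5.156

5.16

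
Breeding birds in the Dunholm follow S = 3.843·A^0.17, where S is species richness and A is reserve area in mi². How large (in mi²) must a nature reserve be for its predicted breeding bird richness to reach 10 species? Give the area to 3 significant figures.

277 mi²

10 = 3.843 × A^0.17  ⇒  A^0.17 = 10/3.843 = 2.602
ln A = ln(2.602) / 0.17 = 0.9563 / 0.17 = 5.6255
A = e^5.6255 ≈ 277.4 mi²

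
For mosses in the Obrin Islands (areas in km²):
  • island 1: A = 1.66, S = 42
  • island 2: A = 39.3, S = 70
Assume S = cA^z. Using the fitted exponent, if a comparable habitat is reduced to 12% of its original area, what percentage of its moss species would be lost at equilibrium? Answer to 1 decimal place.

z = ln(70/42) / ln(39.3/1.66) = 0.5108 / 3.1644 = 0.1614
S_new/S_old = (A_new/A_old)^z = 0.12^0.1614 = exp(0.1614 × -2.1203) = 0.7102
Fraction lost = 1 − 0.7102 = 0.2898

29.0%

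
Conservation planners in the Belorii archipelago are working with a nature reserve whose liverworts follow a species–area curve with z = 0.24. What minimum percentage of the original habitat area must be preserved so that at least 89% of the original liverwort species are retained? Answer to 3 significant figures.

Need (A_new/A_old)^0.24 = 0.89, so A_new/A_old = 0.89^(1/0.24) = 0.89^4.167
ln(A_new/A_old) = ln 0.89 / 0.24 = -0.1165 / 0.24 = -0.4856
A_new/A_old = e^-0.4856 ≈ 0.6154

61.5%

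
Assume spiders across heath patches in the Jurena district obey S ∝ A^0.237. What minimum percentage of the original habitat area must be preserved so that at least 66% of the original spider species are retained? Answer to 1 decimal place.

Need (A_new/A_old)^0.237 = 0.66, so A_new/A_old = 0.66^(1/0.237) = 0.66^4.219
ln(A_new/A_old) = ln 0.66 / 0.237 = -0.4155 / 0.237 = -1.7532
A_new/A_old = e^-1.7532 ≈ 0.1732

17.3%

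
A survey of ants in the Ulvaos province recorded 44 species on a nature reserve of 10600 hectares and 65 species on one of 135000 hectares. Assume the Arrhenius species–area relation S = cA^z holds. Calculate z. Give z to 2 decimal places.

Taking logs: ln S = ln c + z ln A, so z = (ln S₂ − ln S₁)/(ln A₂ − ln A₁).
z = ln(65/44) / ln(135000/10600) = ln(1.477) / ln(12.74) = 0.3902 / 2.5444 = 0.1534

0.15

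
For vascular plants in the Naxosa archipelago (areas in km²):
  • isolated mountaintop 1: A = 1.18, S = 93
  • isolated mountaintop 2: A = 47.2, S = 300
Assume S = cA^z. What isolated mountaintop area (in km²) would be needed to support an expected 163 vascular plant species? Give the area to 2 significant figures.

6.9 km²

z = ln(300/93) / ln(47.2/1.18) = 1.1712 / 3.6889 = 0.3175
c = 93 / 1.18^0.3175 = 93 / 1.054 = 88.24
A = (163/88.24)^(1/0.3175) ⇒ ln A = ln(1.847)/0.3175 = 1.9330
A = e^1.9330 ≈ 6.91 km²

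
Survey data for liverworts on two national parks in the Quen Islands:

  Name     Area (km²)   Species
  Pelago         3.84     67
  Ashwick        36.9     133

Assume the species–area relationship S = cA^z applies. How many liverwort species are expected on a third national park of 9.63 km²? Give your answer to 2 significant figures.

89

z = ln(133/67) / ln(36.9/3.84) = 0.6857 / 2.2627 = 0.3030
c = 67 / 3.84^0.3030 = 67 / 1.503 = 44.57
S₃ = 44.57 × 9.63^0.3030 = 44.57 × 1.986 ≈ 88.53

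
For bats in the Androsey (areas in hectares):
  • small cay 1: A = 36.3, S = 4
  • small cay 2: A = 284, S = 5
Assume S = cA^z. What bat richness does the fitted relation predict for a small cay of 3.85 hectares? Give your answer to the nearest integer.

3

z = ln(5/4) / ln(284/36.3) = 0.2231 / 2.0572 = 0.1085
c = 4 / 36.3^0.1085 = 4 / 1.476 = 2.709
S₃ = 2.709 × 3.85^0.1085 = 2.709 × 1.157 ≈ 3.136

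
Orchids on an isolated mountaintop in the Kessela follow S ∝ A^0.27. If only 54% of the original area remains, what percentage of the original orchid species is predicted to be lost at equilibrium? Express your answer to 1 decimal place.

15.3%

S_new/S_old = (A_new/A_old)^z = 0.54^0.27
= exp(0.27 × ln 0.54) = exp(0.27 × -0.6162) = exp(-0.1664) ≈ 0.8467
Fraction lost = 1 − 0.8467 = 0.1533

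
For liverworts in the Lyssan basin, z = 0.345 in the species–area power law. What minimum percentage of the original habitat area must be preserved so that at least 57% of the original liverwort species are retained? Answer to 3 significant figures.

Need (A_new/A_old)^0.345 = 0.57, so A_new/A_old = 0.57^(1/0.345) = 0.57^2.899
ln(A_new/A_old) = ln 0.57 / 0.345 = -0.5621 / 0.345 = -1.6293
A_new/A_old = e^-1.6293 ≈ 0.1961

19.6%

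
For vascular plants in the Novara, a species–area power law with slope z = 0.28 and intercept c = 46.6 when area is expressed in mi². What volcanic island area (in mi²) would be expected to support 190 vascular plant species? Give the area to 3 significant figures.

151 mi²

190 = 46.6 × A^0.28  ⇒  A^0.28 = 190/46.6 = 4.077
ln A = ln(4.077) / 0.28 = 1.4054 / 0.28 = 5.0194
A = e^5.0194 ≈ 151.3 mi²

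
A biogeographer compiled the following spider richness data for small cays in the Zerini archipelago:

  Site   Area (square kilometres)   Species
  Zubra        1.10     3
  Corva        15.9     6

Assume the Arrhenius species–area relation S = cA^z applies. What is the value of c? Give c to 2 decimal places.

z = ln(S₂/S₁) / ln(A₂/A₁) = ln(6/3) / ln(15.9/1.1) = 0.6931 / 2.6710 = 0.2595
c = S₁ / A₁^z = 3 / 1.1^0.2595 = 3 / 1.025 = 2.927

2.93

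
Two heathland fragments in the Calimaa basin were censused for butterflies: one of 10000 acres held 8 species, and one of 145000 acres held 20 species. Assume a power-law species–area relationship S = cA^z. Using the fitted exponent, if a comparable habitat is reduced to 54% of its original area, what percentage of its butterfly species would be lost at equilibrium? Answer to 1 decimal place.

z = ln(20/8) / ln(145000/10000) = 0.9163 / 2.6741 = 0.3426
S_new/S_old = (A_new/A_old)^z = 0.54^0.3426 = exp(0.3426 × -0.6162) = 0.8097
Fraction lost = 1 − 0.8097 = 0.1903

19.0%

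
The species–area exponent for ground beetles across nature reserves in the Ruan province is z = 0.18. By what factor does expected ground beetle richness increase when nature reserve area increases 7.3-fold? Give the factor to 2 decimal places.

S₂/S₁ = (A₂/A₁)^z = 7.3^0.18
ln(S₂/S₁) = 0.18 × ln 7.3 = 0.18 × 1.9879 = 0.3578
S₂/S₁ = e^0.3578 ≈ 1.43

1.43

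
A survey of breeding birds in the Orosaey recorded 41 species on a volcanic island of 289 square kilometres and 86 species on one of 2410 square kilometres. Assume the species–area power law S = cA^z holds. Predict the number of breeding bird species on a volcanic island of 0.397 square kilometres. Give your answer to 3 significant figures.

z = ln(86/41) / ln(2410/289) = 0.7408 / 2.1210 = 0.3493
c = 41 / 289^0.3493 = 41 / 7.236 = 5.666
S₃ = 5.666 × 0.397^0.3493 = 5.666 × 0.7242 ≈ 4.103

4.10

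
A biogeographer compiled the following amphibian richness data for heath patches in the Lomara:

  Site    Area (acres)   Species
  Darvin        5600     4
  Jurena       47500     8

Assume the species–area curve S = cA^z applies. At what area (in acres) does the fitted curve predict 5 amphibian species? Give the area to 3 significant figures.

z = ln(8/4) / ln(47500/5600) = 0.6931 / 2.1380 = 0.3242
c = 4 / 5600^0.3242 = 4 / 16.41 = 0.2437
A = (5/0.2437)^(1/0.3242) ⇒ ln A = ln(20.52)/0.3242 = 9.3188
A = e^9.3188 ≈ 11146 acres

11100 acres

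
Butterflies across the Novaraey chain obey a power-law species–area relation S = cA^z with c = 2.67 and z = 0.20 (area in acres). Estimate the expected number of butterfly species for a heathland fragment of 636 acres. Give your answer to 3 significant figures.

S = 2.67 × 636^0.2 = 2.67 × 3.637 ≈ 9.71

9.71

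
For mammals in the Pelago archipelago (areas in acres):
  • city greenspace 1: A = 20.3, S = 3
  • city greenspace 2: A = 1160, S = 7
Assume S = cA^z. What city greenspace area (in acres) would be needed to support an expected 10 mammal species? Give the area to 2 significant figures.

z = ln(7/3) / ln(1160/20.3) = 0.8473 / 4.0456 = 0.2094
c = 3 / 20.3^0.2094 = 3 / 1.879 = 1.597
A = (10/1.597)^(1/0.2094) ⇒ ln A = ln(6.262)/0.2094 = 8.7592
A = e^8.7592 ≈ 6369 acres

6400 acres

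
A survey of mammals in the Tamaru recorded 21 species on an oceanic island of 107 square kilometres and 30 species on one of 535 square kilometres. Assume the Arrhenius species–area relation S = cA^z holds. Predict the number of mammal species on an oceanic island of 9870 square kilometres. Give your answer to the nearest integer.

z = ln(30/21) / ln(535/107) = 0.3567 / 1.6094 = 0.2216
c = 21 / 107^0.2216 = 21 / 2.817 = 7.456
S₃ = 7.456 × 9870^0.2216 = 7.456 × 7.677 ≈ 57.24

57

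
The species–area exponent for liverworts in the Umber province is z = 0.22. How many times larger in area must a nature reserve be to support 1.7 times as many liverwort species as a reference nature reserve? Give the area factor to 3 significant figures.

(A₂/A₁)^0.22 = 1.7, so A₂/A₁ = 1.7^(1/0.22) = 1.7^4.545
ln(A₂/A₁) = ln 1.7 / 0.22 = 0.5306 / 0.22 = 2.4119
A₂/A₁ = e^2.4119 ≈ 11.16

11.2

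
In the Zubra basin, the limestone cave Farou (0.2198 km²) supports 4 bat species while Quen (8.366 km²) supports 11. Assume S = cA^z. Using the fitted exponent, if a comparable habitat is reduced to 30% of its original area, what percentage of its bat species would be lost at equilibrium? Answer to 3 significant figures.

28.4%

z = ln(11/4) / ln(8.366/0.2198) = 1.0116 / 3.6392 = 0.2780
S_new/S_old = (A_new/A_old)^z = 0.3^0.2780 = exp(0.2780 × -1.2040) = 0.7156
Fraction lost = 1 − 0.7156 = 0.2844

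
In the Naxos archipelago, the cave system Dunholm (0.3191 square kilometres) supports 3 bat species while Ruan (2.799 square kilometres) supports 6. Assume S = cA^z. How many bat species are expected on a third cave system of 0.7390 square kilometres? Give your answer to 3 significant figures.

z = ln(6/3) / ln(2.799/0.3191) = 0.6931 / 2.1715 = 0.3192
c = 3 / 0.3191^0.3192 = 3 / 0.6945 = 4.32
S₃ = 4.32 × 0.739^0.3192 = 4.32 × 0.908 ≈ 3.922

3.92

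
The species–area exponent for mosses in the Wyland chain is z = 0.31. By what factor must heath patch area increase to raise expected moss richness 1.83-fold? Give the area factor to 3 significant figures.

7.02

(A₂/A₁)^0.31 = 1.83, so A₂/A₁ = 1.83^(1/0.31) = 1.83^3.226
ln(A₂/A₁) = ln 1.83 / 0.31 = 0.6043 / 0.31 = 1.9494
A₂/A₁ = e^1.9494 ≈ 7.025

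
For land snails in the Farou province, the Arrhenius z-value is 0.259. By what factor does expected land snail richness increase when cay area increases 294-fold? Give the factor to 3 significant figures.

4.36

S₂/S₁ = (A₂/A₁)^z = 294^0.259
ln(S₂/S₁) = 0.259 × ln 294 = 0.259 × 5.6836 = 1.4720
S₂/S₁ = e^1.4720 ≈ 4.358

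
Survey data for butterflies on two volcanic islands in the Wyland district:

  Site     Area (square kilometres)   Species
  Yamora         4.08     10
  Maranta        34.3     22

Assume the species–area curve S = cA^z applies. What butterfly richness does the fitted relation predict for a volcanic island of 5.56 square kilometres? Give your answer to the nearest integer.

11

z = ln(22/10) / ln(34.3/4.08) = 0.7885 / 2.1290 = 0.3703
c = 10 / 4.08^0.3703 = 10 / 1.683 = 5.941
S₃ = 5.941 × 5.56^0.3703 = 5.941 × 1.888 ≈ 11.21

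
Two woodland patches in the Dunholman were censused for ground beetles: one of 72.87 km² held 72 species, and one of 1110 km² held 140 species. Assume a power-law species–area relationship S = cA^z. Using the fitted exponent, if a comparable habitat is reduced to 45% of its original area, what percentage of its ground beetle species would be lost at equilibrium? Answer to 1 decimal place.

17.7%

z = ln(140/72) / ln(1110/72.87) = 0.6650 / 2.7234 = 0.2442
S_new/S_old = (A_new/A_old)^z = 0.45^0.2442 = exp(0.2442 × -0.7985) = 0.8229
Fraction lost = 1 − 0.8229 = 0.1771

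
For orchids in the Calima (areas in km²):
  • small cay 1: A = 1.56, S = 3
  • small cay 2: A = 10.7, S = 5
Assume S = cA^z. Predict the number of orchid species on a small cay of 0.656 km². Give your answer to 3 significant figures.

z = ln(5/3) / ln(10.7/1.56) = 0.5108 / 1.9256 = 0.2653
c = 3 / 1.56^0.2653 = 3 / 1.125 = 2.666
S₃ = 2.666 × 0.656^0.2653 = 2.666 × 0.8942 ≈ 2.384

2.38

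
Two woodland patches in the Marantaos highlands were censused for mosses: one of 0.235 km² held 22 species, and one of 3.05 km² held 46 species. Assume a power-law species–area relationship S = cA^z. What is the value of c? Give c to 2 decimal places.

33.37

z = ln(S₂/S₁) / ln(A₂/A₁) = ln(46/22) / ln(3.05/0.235) = 0.7376 / 2.5633 = 0.2878
c = S₁ / A₁^z = 22 / 0.235^0.2878 = 22 / 0.6592 = 33.37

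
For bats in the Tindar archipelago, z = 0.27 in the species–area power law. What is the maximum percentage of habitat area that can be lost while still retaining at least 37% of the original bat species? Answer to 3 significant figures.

97.5%

Need (A_new/A_old)^0.27 = 0.37, so A_new/A_old = 0.37^(1/0.27) = 0.37^3.704
ln(A_new/A_old) = ln 0.37 / 0.27 = -0.9943 / 0.27 = -3.6824
A_new/A_old = e^-3.6824 ≈ 0.02516
Fraction that can be lost = 1 − 0.02516 = 0.9748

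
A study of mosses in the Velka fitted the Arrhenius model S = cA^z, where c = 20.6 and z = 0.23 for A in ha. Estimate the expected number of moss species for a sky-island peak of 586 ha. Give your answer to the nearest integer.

89

S = 20.6 × 586^0.23
ln S = ln 20.6 + 0.23 × ln 586 = 3.0253 + 0.23 × 6.3733 = 4.4912
S = e^4.4912 ≈ 89.22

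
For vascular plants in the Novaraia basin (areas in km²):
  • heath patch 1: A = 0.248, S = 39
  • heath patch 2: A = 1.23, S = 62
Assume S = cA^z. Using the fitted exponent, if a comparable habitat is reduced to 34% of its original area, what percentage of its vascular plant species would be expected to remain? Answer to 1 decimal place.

73.2%

z = ln(62/39) / ln(1.23/0.248) = 0.4636 / 1.6013 = 0.2895
S_new/S_old = (A_new/A_old)^z = 0.34^0.2895 = exp(0.2895 × -1.0788) = 0.7318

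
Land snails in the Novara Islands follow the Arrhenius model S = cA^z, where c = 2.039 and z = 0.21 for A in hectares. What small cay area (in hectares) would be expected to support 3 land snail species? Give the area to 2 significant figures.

6.3 hectares

3 = 2.039 × A^0.21  ⇒  A^0.21 = 3/2.039 = 1.471
ln A = ln(1.471) / 0.21 = 0.3862 / 0.21 = 1.8388
A = e^1.8388 ≈ 6.289 hectares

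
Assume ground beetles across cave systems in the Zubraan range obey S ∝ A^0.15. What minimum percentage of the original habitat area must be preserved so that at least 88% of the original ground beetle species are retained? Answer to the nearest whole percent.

43%

Need (A_new/A_old)^0.15 = 0.88, so A_new/A_old = 0.88^(1/0.15) = 0.88^6.667
ln(A_new/A_old) = ln 0.88 / 0.15 = -0.1278 / 0.15 = -0.8522
A_new/A_old = e^-0.8522 ≈ 0.4265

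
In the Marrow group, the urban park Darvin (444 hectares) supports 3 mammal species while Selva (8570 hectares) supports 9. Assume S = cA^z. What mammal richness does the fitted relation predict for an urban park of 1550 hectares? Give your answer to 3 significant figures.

4.77

z = ln(9/3) / ln(8570/444) = 1.0986 / 2.9602 = 0.3711
c = 3 / 444^0.3711 = 3 / 9.605 = 0.3123
S₃ = 0.3123 × 1550^0.3711 = 0.3123 × 15.28 ≈ 4.771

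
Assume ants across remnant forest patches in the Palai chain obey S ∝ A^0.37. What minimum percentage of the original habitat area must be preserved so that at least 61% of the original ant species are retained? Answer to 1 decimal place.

26.3%

Need (A_new/A_old)^0.37 = 0.61, so A_new/A_old = 0.61^(1/0.37) = 0.61^2.703
ln(A_new/A_old) = ln 0.61 / 0.37 = -0.4943 / 0.37 = -1.3359
A_new/A_old = e^-1.3359 ≈ 0.2629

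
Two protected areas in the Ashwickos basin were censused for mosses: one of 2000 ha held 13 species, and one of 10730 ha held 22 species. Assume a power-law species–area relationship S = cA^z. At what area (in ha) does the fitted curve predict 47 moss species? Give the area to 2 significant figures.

120000 ha

z = ln(22/13) / ln(10730/2000) = 0.5261 / 1.6799 = 0.3132
c = 13 / 2000^0.3132 = 13 / 10.81 = 1.203
A = (47/1.203)^(1/0.3132) ⇒ ln A = ln(39.08)/0.3132 = 11.7047
A = e^11.7047 ≈ 121144 ha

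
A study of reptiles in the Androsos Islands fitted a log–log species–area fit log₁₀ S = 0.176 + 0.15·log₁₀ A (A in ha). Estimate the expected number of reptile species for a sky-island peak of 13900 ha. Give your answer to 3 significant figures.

6.27

S = 1.5 × 13900^0.15
ln S = ln 1.5 + 0.15 × ln 13900 = 0.4053 + 0.15 × 9.5396 = 1.8362
S = e^1.8362 ≈ 6.273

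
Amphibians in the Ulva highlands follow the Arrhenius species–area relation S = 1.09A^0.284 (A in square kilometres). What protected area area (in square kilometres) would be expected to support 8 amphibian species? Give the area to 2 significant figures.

8 = 1.09 × A^0.284  ⇒  A^0.284 = 8/1.09 = 7.339
ln A = ln(7.339) / 0.284 = 1.9933 / 0.284 = 7.0185
A = e^7.0185 ≈ 1117 square kilometres

1100 square kilometres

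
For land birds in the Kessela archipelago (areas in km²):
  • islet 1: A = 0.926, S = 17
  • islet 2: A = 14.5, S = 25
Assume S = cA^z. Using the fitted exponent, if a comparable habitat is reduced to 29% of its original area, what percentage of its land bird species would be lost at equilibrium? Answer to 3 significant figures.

15.9%

z = ln(25/17) / ln(14.5/0.926) = 0.3857 / 2.7510 = 0.1402
S_new/S_old = (A_new/A_old)^z = 0.29^0.1402 = exp(0.1402 × -1.2379) = 0.8407
Fraction lost = 1 − 0.8407 = 0.1593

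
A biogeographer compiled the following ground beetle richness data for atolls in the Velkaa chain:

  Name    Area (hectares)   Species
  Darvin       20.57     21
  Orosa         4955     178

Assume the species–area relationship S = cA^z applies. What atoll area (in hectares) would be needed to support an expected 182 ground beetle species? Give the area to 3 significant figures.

z = ln(178/21) / ln(4955/20.57) = 2.1373 / 5.4843 = 0.3897
c = 21 / 20.57^0.3897 = 21 / 3.249 = 6.463
A = (182/6.463)^(1/0.3897) ⇒ ln A = ln(28.16)/0.3897 = 8.5652
A = e^8.5652 ≈ 5246 hectares

5250 hectares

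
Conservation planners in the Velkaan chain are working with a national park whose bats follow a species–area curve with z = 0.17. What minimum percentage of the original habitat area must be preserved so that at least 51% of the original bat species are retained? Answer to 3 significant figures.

Need (A_new/A_old)^0.17 = 0.51, so A_new/A_old = 0.51^(1/0.17) = 0.51^5.882
ln(A_new/A_old) = ln 0.51 / 0.17 = -0.6733 / 0.17 = -3.9609
A_new/A_old = e^-3.9609 ≈ 0.01905

1.90%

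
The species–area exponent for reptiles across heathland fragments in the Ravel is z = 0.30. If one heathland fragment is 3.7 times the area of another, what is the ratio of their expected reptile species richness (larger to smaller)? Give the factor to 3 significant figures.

1.48

S₂/S₁ = (A₂/A₁)^z = 3.7^0.3
ln(S₂/S₁) = 0.3 × ln 3.7 = 0.3 × 1.3083 = 0.3925
S₂/S₁ = e^0.3925 ≈ 1.481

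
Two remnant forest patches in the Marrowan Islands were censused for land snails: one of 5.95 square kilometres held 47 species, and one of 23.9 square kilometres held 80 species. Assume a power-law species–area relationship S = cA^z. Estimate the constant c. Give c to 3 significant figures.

z = ln(S₂/S₁) / ln(A₂/A₁) = ln(80/47) / ln(23.9/5.95) = 0.5319 / 1.3905 = 0.3825
c = S₁ / A₁^z = 47 / 5.95^0.3825 = 47 / 1.978 = 23.76

23.8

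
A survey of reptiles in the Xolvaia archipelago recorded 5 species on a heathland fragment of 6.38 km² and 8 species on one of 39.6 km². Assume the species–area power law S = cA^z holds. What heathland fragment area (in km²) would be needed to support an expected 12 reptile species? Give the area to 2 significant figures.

190 km²

z = ln(8/5) / ln(39.6/6.38) = 0.4700 / 1.8257 = 0.2574
c = 5 / 6.38^0.2574 = 5 / 1.611 = 3.103
A = (12/3.103)^(1/0.2574) ⇒ ln A = ln(3.867)/0.2574 = 5.2538
A = e^5.2538 ≈ 191.3 km²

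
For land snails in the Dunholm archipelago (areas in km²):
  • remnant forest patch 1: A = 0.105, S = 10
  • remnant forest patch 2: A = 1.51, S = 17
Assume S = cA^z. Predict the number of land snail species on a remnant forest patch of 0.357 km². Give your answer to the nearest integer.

13

z = ln(17/10) / ln(1.51/0.105) = 0.5306 / 2.6659 = 0.1990
c = 10 / 0.105^0.1990 = 10 / 0.6385 = 15.66
S₃ = 15.66 × 0.357^0.1990 = 15.66 × 0.8146 ≈ 12.76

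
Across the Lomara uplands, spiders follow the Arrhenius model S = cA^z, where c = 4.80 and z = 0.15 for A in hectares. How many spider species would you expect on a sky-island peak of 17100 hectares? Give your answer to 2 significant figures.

S = 4.8 × 17100^0.15 = 4.8 × 4.315 ≈ 20.71

21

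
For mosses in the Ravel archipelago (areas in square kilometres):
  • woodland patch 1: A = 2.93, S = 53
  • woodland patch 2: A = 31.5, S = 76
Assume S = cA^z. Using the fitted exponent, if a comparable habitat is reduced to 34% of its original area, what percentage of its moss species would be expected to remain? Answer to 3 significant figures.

84.9%

z = ln(76/53) / ln(31.5/2.93) = 0.3604 / 2.3750 = 0.1518
S_new/S_old = (A_new/A_old)^z = 0.34^0.1518 = exp(0.1518 × -1.0788) = 0.849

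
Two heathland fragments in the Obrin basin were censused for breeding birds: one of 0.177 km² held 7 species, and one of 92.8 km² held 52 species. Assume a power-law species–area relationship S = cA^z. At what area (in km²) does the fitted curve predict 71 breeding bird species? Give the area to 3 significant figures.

245 km²

z = ln(52/7) / ln(92.8/0.177) = 2.0053 / 6.2621 = 0.3202
c = 7 / 0.177^0.3202 = 7 / 0.5743 = 12.19
A = (71/12.19)^(1/0.3202) ⇒ ln A = ln(5.826)/0.3202 = 5.5030
A = e^5.5030 ≈ 245.4 km²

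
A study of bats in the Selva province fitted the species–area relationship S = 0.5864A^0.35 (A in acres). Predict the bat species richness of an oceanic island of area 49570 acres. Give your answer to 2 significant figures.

S = 0.5864 × 49570^0.35 = 0.5864 × 43.99 ≈ 25.79

26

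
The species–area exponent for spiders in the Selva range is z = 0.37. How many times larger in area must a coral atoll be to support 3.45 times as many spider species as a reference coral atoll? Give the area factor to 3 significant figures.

(A₂/A₁)^0.37 = 3.45, so A₂/A₁ = 3.45^(1/0.37) = 3.45^2.703
ln(A₂/A₁) = ln 3.45 / 0.37 = 1.2384 / 0.37 = 3.3470
A₂/A₁ = e^3.3470 ≈ 28.42

28.4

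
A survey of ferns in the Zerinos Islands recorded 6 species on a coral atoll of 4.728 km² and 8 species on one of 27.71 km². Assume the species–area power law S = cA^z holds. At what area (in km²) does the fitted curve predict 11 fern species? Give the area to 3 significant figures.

z = ln(8/6) / ln(27.71/4.728) = 0.2877 / 1.7683 = 0.1627
c = 6 / 4.728^0.1627 = 6 / 1.288 = 4.66
A = (11/4.66)^(1/0.1627) ⇒ ln A = ln(2.361)/0.1627 = 5.2792
A = e^5.2792 ≈ 196.2 km²

196 km²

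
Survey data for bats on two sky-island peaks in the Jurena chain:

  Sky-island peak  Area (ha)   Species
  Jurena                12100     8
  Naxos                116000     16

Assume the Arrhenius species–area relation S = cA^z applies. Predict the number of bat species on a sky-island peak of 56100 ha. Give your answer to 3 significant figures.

12.8

z = ln(16/8) / ln(116000/12100) = 0.6931 / 2.2604 = 0.3067
c = 8 / 12100^0.3067 = 8 / 17.86 = 0.4478
S₃ = 0.4478 × 56100^0.3067 = 0.4478 × 28.59 ≈ 12.8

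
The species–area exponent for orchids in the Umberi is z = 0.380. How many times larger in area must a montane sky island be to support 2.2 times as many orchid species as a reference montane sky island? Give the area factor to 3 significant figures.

7.96

(A₂/A₁)^0.38 = 2.2, so A₂/A₁ = 2.2^(1/0.38) = 2.2^2.632
ln(A₂/A₁) = ln 2.2 / 0.38 = 0.7885 / 0.38 = 2.0749
A₂/A₁ = e^2.0749 ≈ 7.964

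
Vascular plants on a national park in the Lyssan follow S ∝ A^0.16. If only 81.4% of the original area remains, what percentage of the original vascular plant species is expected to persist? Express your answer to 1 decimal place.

96.8%

S_new/S_old = (A_new/A_old)^z = 0.814^0.16
= exp(0.16 × ln 0.814) = exp(0.16 × -0.2058) = exp(-0.0329) ≈ 0.9676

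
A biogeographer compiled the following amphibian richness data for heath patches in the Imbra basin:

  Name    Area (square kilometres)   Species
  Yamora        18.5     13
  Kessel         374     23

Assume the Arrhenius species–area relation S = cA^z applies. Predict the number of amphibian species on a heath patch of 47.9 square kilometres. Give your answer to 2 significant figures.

16

z = ln(23/13) / ln(374/18.5) = 0.5705 / 3.0065 = 0.1898
c = 13 / 18.5^0.1898 = 13 / 1.74 = 7.473
S₃ = 7.473 × 47.9^0.1898 = 7.473 × 2.084 ≈ 15.57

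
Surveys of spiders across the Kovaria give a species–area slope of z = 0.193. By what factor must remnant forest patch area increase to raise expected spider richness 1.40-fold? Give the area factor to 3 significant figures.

(A₂/A₁)^0.193 = 1.4, so A₂/A₁ = 1.4^(1/0.193) = 1.4^5.181
ln(A₂/A₁) = ln 1.4 / 0.193 = 0.3365 / 0.193 = 1.7434
A₂/A₁ = e^1.7434 ≈ 5.717

5.72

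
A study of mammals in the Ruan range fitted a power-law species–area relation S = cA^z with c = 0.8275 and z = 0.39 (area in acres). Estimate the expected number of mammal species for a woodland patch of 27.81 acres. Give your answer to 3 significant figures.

S = 0.8275 × 27.81^0.39
ln S = ln 0.8275 + 0.39 × ln 27.81 = -0.1893 + 0.39 × 3.3254 = 1.1076
S = e^1.1076 ≈ 3.027

3.03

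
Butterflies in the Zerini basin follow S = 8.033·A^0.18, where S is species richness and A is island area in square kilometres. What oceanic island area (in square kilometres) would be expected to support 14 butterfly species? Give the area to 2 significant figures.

14 = 8.033 × A^0.18  ⇒  A^0.18 = 14/8.033 = 1.743
ln A = ln(1.743) / 0.18 = 0.5555 / 0.18 = 3.0861
A = e^3.0861 ≈ 21.89 square kilometres

22 square kilometres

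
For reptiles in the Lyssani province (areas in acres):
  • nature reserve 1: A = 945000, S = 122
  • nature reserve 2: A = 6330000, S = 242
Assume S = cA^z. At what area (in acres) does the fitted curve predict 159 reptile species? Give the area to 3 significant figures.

z = ln(242/122) / ln(6330000/945000) = 0.6849 / 1.9019 = 0.3601
c = 122 / 945000^0.3601 = 122 / 141.9 = 0.8599
A = (159/0.8599)^(1/0.3601) ⇒ ln A = ln(184.9)/0.3601 = 14.4945
A = e^14.4945 ≈ 1971816 acres

1970000 acres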